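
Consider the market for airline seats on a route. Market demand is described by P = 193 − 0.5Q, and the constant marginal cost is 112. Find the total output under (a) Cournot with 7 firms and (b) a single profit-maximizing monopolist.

Cournot: Q = 141.75; Monopoly: Q = 81

Cournot with 7 identical firms: the symmetric best-response condition is 193 − 4q = 112. Each firm produces q = 20.25, total output Q = 141.75, price P = 122.125.
Monopoly sets MR = MC: 193 − Q = 112 ⇒ Q = 81, P = 193 − 0.5·81 = 152.5.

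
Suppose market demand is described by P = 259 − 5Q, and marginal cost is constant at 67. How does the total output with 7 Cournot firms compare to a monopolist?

Cournot: Q = 33.6; Monopoly: Q = 19.2

With 7 symmetric Cournot firms, each firm's FOC gives 259 − 40q = 67, so q = 4.8, Q = 7·4.8 = 33.6, and P = 91.
The monopolist equates marginal revenue to marginal cost: 259 − 10Q = 67, so Q = 19.2. From demand, P = 163.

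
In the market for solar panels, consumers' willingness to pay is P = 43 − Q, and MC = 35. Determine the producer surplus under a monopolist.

Monopoly sets MR = MC: 43 − 2Q = 35 ⇒ Q = 4, P = 43 − 4 = 39.
PS = (39 − 35)·4 = 16.

PS = 16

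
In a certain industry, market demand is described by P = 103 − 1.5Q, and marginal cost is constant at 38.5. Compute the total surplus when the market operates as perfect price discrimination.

TS = 1386.75

Under first-degree price discrimination the firm charges each unit its demand price and produces up to where P = MC, i.e. Q = 43. Consumer surplus is zero; producer surplus equals total surplus.
TS = 1386.75 (equal to competitive TS).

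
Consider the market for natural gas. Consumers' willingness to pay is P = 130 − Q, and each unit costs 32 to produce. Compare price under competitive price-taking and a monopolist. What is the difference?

Under competition P = MC = 32, so Q = (130 − 32)/1 = 98.
The monopolist equates marginal revenue to marginal cost: 130 − 2Q = 32, so Q = 49. From demand, P = 81.
Change in price: 81 − 32 = 49.

P rises by 49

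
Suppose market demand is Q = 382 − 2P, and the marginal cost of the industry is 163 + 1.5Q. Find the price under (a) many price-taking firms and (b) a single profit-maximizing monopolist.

Inverting demand: P = 191 − 0.5Q.
Competitive equilibrium sets price equal to marginal cost: 191 − 0.5Q = 163 + 1.5Q, so Q = 14 and P = 184.
Monopoly sets MR = MC: 191 − Q = 163 + 1.5Q ⇒ Q = 11.2, P = 191 − 0.5·11.2 = 185.4.

Competition: P = 184; Monopoly: P = 185.4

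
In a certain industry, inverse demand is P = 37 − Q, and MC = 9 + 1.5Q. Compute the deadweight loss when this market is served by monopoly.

DWL = 12.8

Competitive equilibrium sets price equal to marginal cost: 37 − Q = 9 + 1.5Q, so Q = 11.2 and P = 25.8.
Monopoly sets MR = MC: 37 − 2Q = 9 + 1.5Q ⇒ Q = 8, P = 37 − 8 = 29.
CS = ½·(37 − 25.8)·11.2 = 62.72; PS = (25.8·11.2 − 9·11.2 − ½·1.5·11.2²) = 94.08; TS = 156.8.
CS = ½·(37 − 29)·8 = 32; PS = (29·8 − 9·8 − ½·1.5·8²) = 112; TS = 144.
DWL = 156.8 − 144 = 12.8.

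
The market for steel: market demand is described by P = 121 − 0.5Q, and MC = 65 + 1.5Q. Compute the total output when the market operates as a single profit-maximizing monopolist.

Q = 22.4

The monopolist equates marginal revenue to marginal cost: 121 − Q = 65 + 1.5Q, so Q = 22.4. From demand, P = 109.8.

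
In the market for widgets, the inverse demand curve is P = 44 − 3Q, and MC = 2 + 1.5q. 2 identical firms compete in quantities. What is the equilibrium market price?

P = 20

Cournot with 2 identical firms: the symmetric best-response condition is 44 − 9q = 2 + 1.5q. Each firm produces q = 4, total output Q = 8, price P = 20.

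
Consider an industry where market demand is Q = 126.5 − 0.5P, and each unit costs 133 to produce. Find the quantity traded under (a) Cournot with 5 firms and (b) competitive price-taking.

Inverting demand: P = 253 − 2Q.
Cournot with 5 identical firms: the symmetric best-response condition is 253 − 12q = 133. Each firm produces q = 10, total output Q = 50, price P = 153.
Competitive firms price at marginal cost: P = 133, giving Q = 60.

Cournot: Q = 50; Competition: Q = 60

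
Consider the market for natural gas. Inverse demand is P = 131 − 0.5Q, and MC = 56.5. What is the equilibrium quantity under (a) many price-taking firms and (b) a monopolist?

Perfect competition: P = MC = 56.5, so 131 − 0.5Q = 56.5 and Q = 149.
The monopolist equates marginal revenue to marginal cost: 131 − Q = 56.5, so Q = 74.5. From demand, P = 93.75.

Competition: Q = 149; Monopoly: Q = 74.5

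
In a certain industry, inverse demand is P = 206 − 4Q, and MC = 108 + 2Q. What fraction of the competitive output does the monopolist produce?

Q_m/Q_c = 0.6

Monopoly sets MR = MC: 206 − 8Q = 108 + 2Q ⇒ Q = 9.8, P = 206 − 4·9.8 = 166.8.
Competitive equilibrium sets price equal to marginal cost: 206 − 4Q = 108 + 2Q, so Q = 49/3 and P = 422/3.
Ratio Q_m/Q_c = 9.8/(49/3) = 0.6.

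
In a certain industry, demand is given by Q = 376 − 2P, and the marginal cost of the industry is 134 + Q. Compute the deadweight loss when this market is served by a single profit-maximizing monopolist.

Inverting demand: P = 188 − 0.5Q.
Competitive equilibrium sets price equal to marginal cost: 188 − 0.5Q = 134 + Q, so Q = 36 and P = 170.
A monopolist chooses Q where MR = MC. MR = 188 − Q; setting this equal to 134 + Q gives Q = 27 and P = 174.5.
CS = ½·(188 − 170)·36 = 324; PS = (170·36 − 134·36 − ½·1·36²) = 648; TS = 972.
CS = ½·(188 − 174.5)·27 = 182.25; PS = (174.5·27 − 134·27 − ½·1·27²) = 729; TS = 911.25.
DWL = 972 − 911.25 = 60.75.

DWL = 60.75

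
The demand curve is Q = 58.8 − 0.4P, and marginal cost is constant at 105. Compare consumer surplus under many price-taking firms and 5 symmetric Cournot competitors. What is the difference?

Consumer surplus falls by 107.8

Inverting demand: P = 147 − 2.5Q.
Perfect competition: P = MC = 105, so 147 − 2.5Q = 105 and Q = 16.8.
CS = ½·(147 − 105)·16.8 = 352.8.
In a 5-firm Cournot equilibrium, symmetry and the first-order condition give q = (147 − 105)/(15) = 2.8. So Q = 14 and P = 112.
CS = ½·(147 − 112)·14 = 245.
Change in consumer surplus: 245 − 352.8 = −107.8.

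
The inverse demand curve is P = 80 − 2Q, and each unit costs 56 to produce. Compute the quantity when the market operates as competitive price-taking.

Competitive firms price at marginal cost: P = 56, giving Q = 12.

Q = 12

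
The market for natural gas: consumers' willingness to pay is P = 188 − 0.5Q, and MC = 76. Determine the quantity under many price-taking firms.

Perfect competition: P = MC = 76, so 188 − 0.5Q = 76 and Q = 224.

Q = 224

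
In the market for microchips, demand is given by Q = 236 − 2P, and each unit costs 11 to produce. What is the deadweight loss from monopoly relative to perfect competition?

DWL = 2862.25

Inverting demand: P = 118 − 0.5Q.
Under competition P = MC = 11, so Q = (118 − 11)/0.5 = 214.
The monopolist equates marginal revenue to marginal cost: 118 − Q = 11, so Q = 107. From demand, P = 64.5.
DWL is the triangle between Q = 107 and Q = 214: ½·(214 − 107)·(64.5 − 11) = 2862.25.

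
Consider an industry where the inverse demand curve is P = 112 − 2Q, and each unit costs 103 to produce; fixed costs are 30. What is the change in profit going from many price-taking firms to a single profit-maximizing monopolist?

Competitive firms price at marginal cost: P = 103, giving Q = 4.5.
Profit = (103 − 103)·4.5 − 30 = −30.
The monopolist equates marginal revenue to marginal cost: 112 − 4Q = 103, so Q = 2.25. From demand, P = 107.5.
Profit = (107.5 − 103)·2.25 − 30 = −19.875.
Change in profit: −19.875 − −30 = 10.125.

Profit rises by 10.125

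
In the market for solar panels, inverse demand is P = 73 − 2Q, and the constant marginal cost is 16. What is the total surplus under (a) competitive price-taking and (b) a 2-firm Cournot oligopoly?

Competition: TS = 812.25; Cournot: TS = 722

Competitive firms price at marginal cost: P = 16, giving Q = 28.5.
CS = ½·(73 − 16)·28.5 = 812.25; PS = (16 − 16)·28.5 = 0; TS = 812.25.
With 2 symmetric Cournot firms, each firm's FOC gives 73 − 6q = 16, so q = 9.5, Q = 2·9.5 = 19, and P = 35.
CS = ½·(73 − 35)·19 = 361; PS = (35 − 16)·19 = 361; TS = 722.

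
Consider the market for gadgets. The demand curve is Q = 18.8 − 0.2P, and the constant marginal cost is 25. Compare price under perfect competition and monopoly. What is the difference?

Inverting demand: P = 94 − 5Q.
Under competition P = MC = 25, so Q = (94 − 25)/5 = 13.8.
The monopolist equates marginal revenue to marginal cost: 94 − 10Q = 25, so Q = 6.9. From demand, P = 59.5.
Change in price: 59.5 − 25 = 34.5.

P rises by 34.5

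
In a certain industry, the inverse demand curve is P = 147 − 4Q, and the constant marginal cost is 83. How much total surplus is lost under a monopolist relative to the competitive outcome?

Under competition P = MC = 83, so Q = (147 − 83)/4 = 16.
A monopolist chooses Q where MR = MC. MR = 147 − 8Q; setting this equal to 83 gives Q = 8 and P = 115.
DWL is the triangle between Q = 8 and Q = 16: ½·(16 − 8)·(115 − 83) = 128.

DWL = 128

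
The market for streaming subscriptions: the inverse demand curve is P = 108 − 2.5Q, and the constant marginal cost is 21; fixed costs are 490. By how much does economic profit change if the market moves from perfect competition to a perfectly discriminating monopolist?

Economic profit rises by 1513.8

Under competition P = MC = 21, so Q = (108 − 21)/2.5 = 34.8.
Profit = (21 − 21)·34.8 − 490 = −490.
With perfect price discrimination, output is the efficient level Q = 34.8 (where demand meets MC), but every buyer pays their willingness to pay: CS = 0 and PS = total surplus.
PS equals the full surplus area, 1513.8. Profit = 1513.8 − 490 = 1023.8.
Change in economic profit: 1023.8 − −490 = 1513.8.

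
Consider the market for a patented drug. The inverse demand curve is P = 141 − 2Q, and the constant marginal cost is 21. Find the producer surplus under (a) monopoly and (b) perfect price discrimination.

Monopoly: PS = 1800; Perfect PD: PS = 3600

A monopolist chooses Q where MR = MC. MR = 141 − 4Q; setting this equal to 21 gives Q = 30 and P = 81.
PS = (81 − 21)·30 = 1800.
With perfect price discrimination, output is the efficient level Q = 60 (where demand meets MC), but every buyer pays their willingness to pay: CS = 0 and PS = total surplus.
PS = ½·(141 − 21)·60 = 3600.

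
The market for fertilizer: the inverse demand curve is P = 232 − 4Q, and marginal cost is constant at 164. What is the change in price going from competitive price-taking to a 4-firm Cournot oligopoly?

P rises by 13.6

Under competition P = MC = 164, so Q = (232 − 164)/4 = 17.
Cournot with 4 identical firms: the symmetric best-response condition is 232 − 20q = 164. Each firm produces q = 3.4, total output Q = 13.6, price P = 177.6.
Change in price: 177.6 − 164 = 13.6.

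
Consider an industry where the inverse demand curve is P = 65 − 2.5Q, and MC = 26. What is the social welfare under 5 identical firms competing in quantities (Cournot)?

Cournot with 5 identical firms: the symmetric best-response condition is 65 − 15q = 26. Each firm produces q = 2.6, total output Q = 13, price P = 32.5.
CS = ½·(65 − 32.5)·13 = 211.25; PS = (32.5 − 26)·13 = 84.5; TS = 295.75.

TS = 295.75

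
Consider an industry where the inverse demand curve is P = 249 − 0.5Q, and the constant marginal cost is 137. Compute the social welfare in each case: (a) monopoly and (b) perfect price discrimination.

Monopoly sets MR = MC: 249 − Q = 137 ⇒ Q = 112, P = 249 − 0.5·112 = 193.
CS = ½·(249 − 193)·112 = 3136; PS = (193 − 137)·112 = 6272; TS = 9408.
With perfect price discrimination, output is the efficient level Q = 224 (where demand meets MC), but every buyer pays their willingness to pay: CS = 0 and PS = total surplus.
TS = 12544 (equal to competitive TS).

Monopoly: TS = 9408; Perfect PD: TS = 12544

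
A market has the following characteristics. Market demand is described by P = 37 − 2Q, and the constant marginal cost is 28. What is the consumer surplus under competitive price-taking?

Perfect competition: P = MC = 28, so 37 − 2Q = 28 and Q = 4.5.
CS = ½·(37 − 28)·4.5 = 20.25.

CS = 20.25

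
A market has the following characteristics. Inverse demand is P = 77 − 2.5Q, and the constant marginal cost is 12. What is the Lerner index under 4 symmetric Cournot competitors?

Lerner index = 0.52

Cournot with 4 identical firms: the symmetric best-response condition is 77 − 12.5q = 12. Each firm produces q = 5.2, total output Q = 20.8, price P = 25.
Lerner index = (P − MC)/P = (25 − 12)/25 = 0.52.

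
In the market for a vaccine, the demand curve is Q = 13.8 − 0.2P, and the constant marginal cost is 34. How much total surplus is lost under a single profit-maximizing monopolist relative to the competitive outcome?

Inverting demand: P = 69 − 5Q.
Under competition P = MC = 34, so Q = (69 − 34)/5 = 7.
Monopoly sets MR = MC: 69 − 10Q = 34 ⇒ Q = 3.5, P = 69 − 5·3.5 = 51.5.
DWL is the triangle between Q = 3.5 and Q = 7: ½·(7 − 3.5)·(51.5 − 34) = 30.625.

DWL = 30.625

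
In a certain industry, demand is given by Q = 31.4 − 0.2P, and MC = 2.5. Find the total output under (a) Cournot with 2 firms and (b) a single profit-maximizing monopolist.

Inverting demand: P = 157 − 5Q.
In a 2-firm Cournot equilibrium, symmetry and the first-order condition give q = (157 − 2.5)/(15) = 10.3. So Q = 20.6 and P = 54.
The monopolist equates marginal revenue to marginal cost: 157 − 10Q = 2.5, so Q = 15.45. From demand, P = 79.75.

Cournot: Q = 20.6; Monopoly: Q = 15.45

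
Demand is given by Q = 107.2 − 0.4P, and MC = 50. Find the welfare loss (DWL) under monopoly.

DWL = 2376.2

Inverting demand: P = 268 − 2.5Q.
Perfect competition: P = MC = 50, so 268 − 2.5Q = 50 and Q = 87.2.
The monopolist equates marginal revenue to marginal cost: 268 − 5Q = 50, so Q = 43.6. From demand, P = 159.
DWL is the triangle between Q = 43.6 and Q = 87.2: ½·(87.2 − 43.6)·(159 − 50) = 2376.2.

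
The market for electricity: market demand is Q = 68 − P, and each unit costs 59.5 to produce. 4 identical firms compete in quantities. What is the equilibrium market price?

P = 61.2

Inverting demand: P = 68 − Q.
In a 4-firm Cournot equilibrium, symmetry and the first-order condition give q = (68 − 59.5)/(5) = 1.7. So Q = 6.8 and P = 61.2.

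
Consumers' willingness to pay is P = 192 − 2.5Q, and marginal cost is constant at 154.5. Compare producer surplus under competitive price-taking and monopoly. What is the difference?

Producer surplus rises by 140.625

Under competition P = MC = 154.5, so Q = (192 − 154.5)/2.5 = 15.
PS = (154.5 − 154.5)·15 = 0.
Monopoly sets MR = MC: 192 − 5Q = 154.5 ⇒ Q = 7.5, P = 192 − 2.5·7.5 = 173.25.
PS = (173.25 − 154.5)·7.5 = 140.625.
Change in producer surplus: 140.625 − 0 = 140.625.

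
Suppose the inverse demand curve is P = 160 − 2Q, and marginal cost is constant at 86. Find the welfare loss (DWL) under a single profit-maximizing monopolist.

DWL = 342.25

Perfect competition: P = MC = 86, so 160 − 2Q = 86 and Q = 37.
A monopolist chooses Q where MR = MC. MR = 160 − 4Q; setting this equal to 86 gives Q = 18.5 and P = 123.
DWL is the triangle between Q = 18.5 and Q = 37: ½·(37 − 18.5)·(123 − 86) = 342.25.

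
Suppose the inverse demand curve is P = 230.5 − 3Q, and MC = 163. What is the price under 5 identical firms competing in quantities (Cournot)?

P = 174.25

In a 5-firm Cournot equilibrium, symmetry and the first-order condition give q = (230.5 − 163)/(18) = 3.75. So Q = 18.75 and P = 174.25.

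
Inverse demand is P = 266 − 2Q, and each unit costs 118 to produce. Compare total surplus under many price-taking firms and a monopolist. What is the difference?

Under competition P = MC = 118, so Q = (266 − 118)/2 = 74.
CS = ½·(266 − 118)·74 = 5476; PS = (118 − 118)·74 = 0; TS = 5476.
The monopolist equates marginal revenue to marginal cost: 266 − 4Q = 118, so Q = 37. From demand, P = 192.
CS = ½·(266 − 192)·37 = 1369; PS = (192 − 118)·37 = 2738; TS = 4107.
Change in total surplus: 4107 − 5476 = −1369.

TS falls by 1369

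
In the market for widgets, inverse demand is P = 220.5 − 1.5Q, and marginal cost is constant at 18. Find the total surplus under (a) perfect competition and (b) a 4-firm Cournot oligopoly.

Under competition P = MC = 18, so Q = (220.5 − 18)/1.5 = 135.
CS = ½·(220.5 − 18)·135 = 13668.75; PS = (18 − 18)·135 = 0; TS = 13668.75.
In a 4-firm Cournot equilibrium, symmetry and the first-order condition give q = (220.5 − 18)/(7.5) = 27. So Q = 108 and P = 58.5.
CS = ½·(220.5 − 58.5)·108 = 8748; PS = (58.5 − 18)·108 = 4374; TS = 13122.

Competition: TS = 13668.75; Cournot: TS = 13122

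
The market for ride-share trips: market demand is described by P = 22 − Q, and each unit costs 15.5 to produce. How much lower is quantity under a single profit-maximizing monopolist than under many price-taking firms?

Quantity falls by 3.25

Competitive firms price at marginal cost: P = 15.5, giving Q = 6.5.
Monopoly sets MR = MC: 22 − 2Q = 15.5 ⇒ Q = 3.25, P = 22 − 3.25 = 18.75.
Change in quantity: 3.25 − 6.5 = −3.25.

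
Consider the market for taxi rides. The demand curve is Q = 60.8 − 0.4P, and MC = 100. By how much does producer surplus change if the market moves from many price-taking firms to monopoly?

Inverting demand: P = 152 − 2.5Q.
Perfect competition: P = MC = 100, so 152 − 2.5Q = 100 and Q = 20.8.
PS = (100 − 100)·20.8 = 0.
A monopolist chooses Q where MR = MC. MR = 152 − 5Q; setting this equal to 100 gives Q = 10.4 and P = 126.
PS = (126 − 100)·10.4 = 270.4.
Change in producer surplus: 270.4 − 0 = 270.4.

Producer surplus rises by 270.4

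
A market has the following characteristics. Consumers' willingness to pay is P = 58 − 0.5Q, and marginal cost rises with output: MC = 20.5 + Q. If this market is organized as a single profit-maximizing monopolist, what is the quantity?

The monopolist equates marginal revenue to marginal cost: 58 − Q = 20.5 + Q, so Q = 18.75. From demand, P = 48.625.

Q = 18.75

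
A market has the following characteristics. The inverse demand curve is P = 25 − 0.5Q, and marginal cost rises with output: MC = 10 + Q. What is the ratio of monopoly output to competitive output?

Q_m/Q_c = 0.75

The monopolist equates marginal revenue to marginal cost: 25 − Q = 10 + Q, so Q = 7.5. From demand, P = 21.25.
Competitive equilibrium sets price equal to marginal cost: 25 − 0.5Q = 10 + Q, so Q = 10 and P = 20.
Ratio Q_m/Q_c = 7.5/10 = 0.75.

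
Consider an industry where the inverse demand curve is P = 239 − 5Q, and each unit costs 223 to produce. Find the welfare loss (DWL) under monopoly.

Competitive firms price at marginal cost: P = 223, giving Q = 3.2.
The monopolist equates marginal revenue to marginal cost: 239 − 10Q = 223, so Q = 1.6. From demand, P = 231.
DWL is the triangle between Q = 1.6 and Q = 3.2: ½·(3.2 − 1.6)·(231 − 223) = 6.4.

DWL = 6.4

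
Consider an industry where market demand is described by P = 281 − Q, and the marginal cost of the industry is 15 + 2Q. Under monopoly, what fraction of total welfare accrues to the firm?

A monopolist chooses Q where MR = MC. MR = 281 − 2Q; setting this equal to 15 + 2Q gives Q = 66.5 and P = 214.5.
CS = ½·(281 − 214.5)·66.5 = 2211.125.
PS = P·Q − VC(Q) = 214.5·66.5 − (15·66.5 + ½·2·66.5²) = 8844.5.
Share captured = PS/TS = 8844.5/11055.625 = 0.8.

PS/TS = 0.8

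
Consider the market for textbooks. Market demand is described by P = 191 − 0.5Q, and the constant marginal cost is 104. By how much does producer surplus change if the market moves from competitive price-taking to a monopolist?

Perfect competition: P = MC = 104, so 191 − 0.5Q = 104 and Q = 174.
PS = (104 − 104)·174 = 0.
A monopolist chooses Q where MR = MC. MR = 191 − Q; setting this equal to 104 gives Q = 87 and P = 147.5.
PS = (147.5 − 104)·87 = 3784.5.
Change in producer surplus: 3784.5 − 0 = 3784.5.

PS rises by 3784.5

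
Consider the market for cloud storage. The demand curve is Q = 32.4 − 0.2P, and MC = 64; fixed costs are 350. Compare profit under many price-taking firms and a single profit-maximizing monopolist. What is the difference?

Profit rises by 480.2

Inverting demand: P = 162 − 5Q.
Under competition P = MC = 64, so Q = (162 − 64)/5 = 19.6.
Profit = (64 − 64)·19.6 − 350 = −350.
Monopoly sets MR = MC: 162 − 10Q = 64 ⇒ Q = 9.8, P = 162 − 5·9.8 = 113.
Profit = (113 − 64)·9.8 − 350 = 130.2.
Change in profit: 130.2 − −350 = 480.2.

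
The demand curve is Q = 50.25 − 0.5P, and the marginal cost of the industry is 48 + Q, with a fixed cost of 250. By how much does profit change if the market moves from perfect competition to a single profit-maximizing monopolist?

π rises by 122.5

Inverting demand: P = 100.5 − 2Q.
Competitive equilibrium sets price equal to marginal cost: 100.5 − 2Q = 48 + Q, so Q = 17.5 and P = 65.5.
Profit = 65.5·17.5 − (48·17.5 + ½·1·17.5²) − 250 = −96.875.
The monopolist equates marginal revenue to marginal cost: 100.5 − 4Q = 48 + Q, so Q = 10.5. From demand, P = 79.5.
Profit = 79.5·10.5 − (48·10.5 + ½·1·10.5²) − 250 = 25.625.
Change in profit: 25.625 − −96.875 = 122.5.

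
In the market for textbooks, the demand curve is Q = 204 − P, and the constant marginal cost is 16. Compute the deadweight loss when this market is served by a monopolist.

DWL = 4418

Inverting demand: P = 204 − Q.
Under competition P = MC = 16, so Q = (204 − 16)/1 = 188.
Monopoly sets MR = MC: 204 − 2Q = 16 ⇒ Q = 94, P = 204 − 94 = 110.
DWL is the triangle between Q = 94 and Q = 188: ½·(188 − 94)·(110 − 16) = 4418.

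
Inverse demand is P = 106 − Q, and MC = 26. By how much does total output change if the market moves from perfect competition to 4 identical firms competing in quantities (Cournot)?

Under competition P = MC = 26, so Q = (106 − 26)/1 = 80.
With 4 symmetric Cournot firms, each firm's FOC gives 106 − 5q = 26, so q = 16, Q = 4·16 = 64, and P = 42.
Change in total output: 64 − 80 = −16.

Q falls by 16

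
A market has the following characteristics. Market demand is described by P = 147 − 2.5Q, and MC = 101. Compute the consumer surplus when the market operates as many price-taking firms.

CS = 423.2

Competitive firms price at marginal cost: P = 101, giving Q = 18.4.
CS = ½·(147 − 101)·18.4 = 423.2.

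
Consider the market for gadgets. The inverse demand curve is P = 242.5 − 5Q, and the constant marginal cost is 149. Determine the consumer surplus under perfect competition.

Under competition P = MC = 149, so Q = (242.5 − 149)/5 = 18.7.
CS = ½·(242.5 − 149)·18.7 = 874.225.

CS = 874.225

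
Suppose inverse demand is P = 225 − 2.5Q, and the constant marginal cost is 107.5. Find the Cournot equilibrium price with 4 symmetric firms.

In a 4-firm Cournot equilibrium, symmetry and the first-order condition give q = (225 − 107.5)/(12.5) = 9.4. So Q = 37.6 and P = 131.

P = 131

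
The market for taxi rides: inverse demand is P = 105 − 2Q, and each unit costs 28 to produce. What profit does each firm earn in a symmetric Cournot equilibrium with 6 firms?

π_i = 60.5

In a 6-firm Cournot equilibrium, symmetry and the first-order condition give q = (105 − 28)/(14) = 5.5. So Q = 33 and P = 39.
Each firm's profit = (39 − 28)·5.5 = 60.5.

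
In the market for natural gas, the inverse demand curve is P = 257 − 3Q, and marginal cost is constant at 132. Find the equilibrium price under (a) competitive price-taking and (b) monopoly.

Competition: P = 132; Monopoly: P = 194.5

Competitive firms price at marginal cost: P = 132, giving Q = 125/3.
Monopoly sets MR = MC: 257 − 6Q = 132 ⇒ Q = 125/6, P = 257 − 3·125/6 = 194.5.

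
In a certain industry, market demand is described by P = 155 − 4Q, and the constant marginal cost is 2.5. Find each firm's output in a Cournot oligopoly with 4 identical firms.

q_i = 7.625

Cournot with 4 identical firms: the symmetric best-response condition is 155 − 20q = 2.5. Each firm produces q = 7.625, total output Q = 30.5, price P = 33.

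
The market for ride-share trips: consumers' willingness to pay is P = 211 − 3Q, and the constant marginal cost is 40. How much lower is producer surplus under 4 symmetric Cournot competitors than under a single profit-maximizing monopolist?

Monopoly sets MR = MC: 211 − 6Q = 40 ⇒ Q = 28.5, P = 211 − 3·28.5 = 125.5.
PS = (125.5 − 40)·28.5 = 2436.75.
With 4 symmetric Cournot firms, each firm's FOC gives 211 − 15q = 40, so q = 11.4, Q = 4·11.4 = 45.6, and P = 74.2.
PS = (74.2 − 40)·45.6 = 1559.52.
Change in producer surplus: 1559.52 − 2436.75 = −877.23.

PS falls by 877.23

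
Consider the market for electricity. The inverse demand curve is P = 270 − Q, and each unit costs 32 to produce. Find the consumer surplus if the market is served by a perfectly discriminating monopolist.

Under first-degree price discrimination the firm charges each unit its demand price and produces up to where P = MC, i.e. Q = 238. Consumer surplus is zero; producer surplus equals total surplus.
CS = 0.

CS = 0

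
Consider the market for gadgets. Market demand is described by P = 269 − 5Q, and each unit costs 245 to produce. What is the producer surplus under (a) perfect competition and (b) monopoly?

Under competition P = MC = 245, so Q = (269 − 245)/5 = 4.8.
PS = (245 − 245)·4.8 = 0.
Monopoly sets MR = MC: 269 − 10Q = 245 ⇒ Q = 2.4, P = 269 − 5·2.4 = 257.
PS = (257 − 245)·2.4 = 28.8.

Competition: PS = 0; Monopoly: PS = 28.8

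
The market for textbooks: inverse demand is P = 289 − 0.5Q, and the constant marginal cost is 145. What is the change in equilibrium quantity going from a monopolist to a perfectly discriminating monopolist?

Monopoly sets MR = MC: 289 − Q = 145 ⇒ Q = 144, P = 289 − 0.5·144 = 217.
With perfect price discrimination, output is the efficient level Q = 288 (where demand meets MC), but every buyer pays their willingness to pay: CS = 0 and PS = total surplus.
Change in equilibrium quantity: 288 − 144 = 144.

Equilibrium quantity rises by 144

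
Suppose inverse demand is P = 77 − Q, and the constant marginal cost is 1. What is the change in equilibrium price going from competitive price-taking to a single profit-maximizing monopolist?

P rises by 38

Competitive firms price at marginal cost: P = 1, giving Q = 76.
Monopoly sets MR = MC: 77 − 2Q = 1 ⇒ Q = 38, P = 77 − 38 = 39.
Change in equilibrium price: 39 − 1 = 38.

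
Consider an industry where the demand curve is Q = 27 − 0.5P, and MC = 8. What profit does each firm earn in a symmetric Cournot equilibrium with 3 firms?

Inverting demand: P = 54 − 2Q.
In a 3-firm Cournot equilibrium, symmetry and the first-order condition give q = (54 − 8)/(8) = 5.75. So Q = 17.25 and P = 19.5.
Each firm's profit = (19.5 − 8)·5.75 = 66.125.

π_i = 66.125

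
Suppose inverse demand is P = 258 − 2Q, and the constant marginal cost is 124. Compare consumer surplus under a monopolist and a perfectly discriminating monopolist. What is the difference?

CS falls by 1122.25

The monopolist equates marginal revenue to marginal cost: 258 − 4Q = 124, so Q = 33.5. From demand, P = 191.
CS = ½·(258 − 191)·33.5 = 1122.25.
With perfect price discrimination, output is the efficient level Q = 67 (where demand meets MC), but every buyer pays their willingness to pay: CS = 0 and PS = total surplus.
CS = 0.
Change in consumer surplus: 0 − 1122.25 = −1122.25.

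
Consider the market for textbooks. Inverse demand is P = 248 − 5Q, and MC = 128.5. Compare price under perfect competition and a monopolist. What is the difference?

P rises by 59.75

Under competition P = MC = 128.5, so Q = (248 − 128.5)/5 = 23.9.
A monopolist chooses Q where MR = MC. MR = 248 − 10Q; setting this equal to 128.5 gives Q = 11.95 and P = 188.25.
Change in price: 188.25 − 128.5 = 59.75.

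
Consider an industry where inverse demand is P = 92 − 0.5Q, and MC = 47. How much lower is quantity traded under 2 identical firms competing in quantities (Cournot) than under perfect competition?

Quantity traded falls by 30

Perfect competition: P = MC = 47, so 92 − 0.5Q = 47 and Q = 90.
Cournot with 2 identical firms: the symmetric best-response condition is 92 − 1.5q = 47. Each firm produces q = 30, total output Q = 60, price P = 62.
Change in quantity traded: 60 − 90 = −30.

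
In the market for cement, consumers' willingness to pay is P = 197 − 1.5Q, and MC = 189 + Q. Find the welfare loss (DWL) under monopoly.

Competitive equilibrium sets price equal to marginal cost: 197 − 1.5Q = 189 + Q, so Q = 3.2 and P = 192.2.
A monopolist chooses Q where MR = MC. MR = 197 − 3Q; setting this equal to 189 + Q gives Q = 2 and P = 194.
CS = ½·(197 − 192.2)·3.2 = 7.68; PS = (192.2·3.2 − 189·3.2 − ½·1·3.2²) = 5.12; TS = 12.8.
CS = ½·(197 − 194)·2 = 3; PS = (194·2 − 189·2 − ½·1·2²) = 8; TS = 11.
DWL = 12.8 − 11 = 1.8.

DWL = 1.8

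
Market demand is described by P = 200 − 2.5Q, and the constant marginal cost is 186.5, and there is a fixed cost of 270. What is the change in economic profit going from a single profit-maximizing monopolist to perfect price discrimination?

A monopolist chooses Q where MR = MC. MR = 200 − 5Q; setting this equal to 186.5 gives Q = 2.7 and P = 193.25.
Profit = (193.25 − 186.5)·2.7 − 270 = −251.775.
Under first-degree price discrimination the firm charges each unit its demand price and produces up to where P = MC, i.e. Q = 5.4. Consumer surplus is zero; producer surplus equals total surplus.
PS equals the full surplus area, 36.45. Profit = 36.45 − 270 = −233.55.
Change in economic profit: −233.55 − −251.775 = 18.225.

Economic profit rises by 18.225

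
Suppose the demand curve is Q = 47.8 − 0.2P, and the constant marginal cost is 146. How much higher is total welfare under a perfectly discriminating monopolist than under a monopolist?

Inverting demand: P = 239 − 5Q.
A monopolist chooses Q where MR = MC. MR = 239 − 10Q; setting this equal to 146 gives Q = 9.3 and P = 192.5.
CS = ½·(239 − 192.5)·9.3 = 216.225; PS = (192.5 − 146)·9.3 = 432.45; TS = 648.675.
Under first-degree price discrimination the firm charges each unit its demand price and produces up to where P = MC, i.e. Q = 18.6. Consumer surplus is zero; producer surplus equals total surplus.
TS = 864.9 (equal to competitive TS).
Change in total welfare: 864.9 − 648.675 = 216.225.

Total welfare rises by 216.225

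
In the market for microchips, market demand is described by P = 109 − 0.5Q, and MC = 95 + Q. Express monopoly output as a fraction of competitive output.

Q_m/Q_c = 0.75

A monopolist chooses Q where MR = MC. MR = 109 − Q; setting this equal to 95 + Q gives Q = 7 and P = 105.5.
Competitive equilibrium sets price equal to marginal cost: 109 − 0.5Q = 95 + Q, so Q = 28/3 and P = 313/3.
Ratio Q_m/Q_c = 7/(28/3) = 0.75.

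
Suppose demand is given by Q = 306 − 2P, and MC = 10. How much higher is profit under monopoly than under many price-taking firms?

Profit rises by 10224.5

Inverting demand: P = 153 − 0.5Q.
Under competition P = MC = 10, so Q = (153 − 10)/0.5 = 286.
Profit = (10 − 10)·286 = 0.
The monopolist equates marginal revenue to marginal cost: 153 − Q = 10, so Q = 143. From demand, P = 81.5.
Profit = (81.5 − 10)·143 = 10224.5.
Change in profit: 10224.5 − 0 = 10224.5.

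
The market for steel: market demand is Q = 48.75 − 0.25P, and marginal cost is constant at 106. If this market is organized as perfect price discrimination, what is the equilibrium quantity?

Q = 22.25

Inverting demand: P = 195 − 4Q.
Under first-degree price discrimination the firm charges each unit its demand price and produces up to where P = MC, i.e. Q = 22.25. Consumer surplus is zero; producer surplus equals total surplus.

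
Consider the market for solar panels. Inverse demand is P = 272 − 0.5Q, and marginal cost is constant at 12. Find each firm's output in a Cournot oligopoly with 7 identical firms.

With 7 symmetric Cournot firms, each firm's FOC gives 272 − 4q = 12, so q = 65, Q = 7·65 = 455, and P = 44.5.

q_i = 65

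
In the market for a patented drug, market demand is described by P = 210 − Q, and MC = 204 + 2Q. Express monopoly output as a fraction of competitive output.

Monopoly sets MR = MC: 210 − 2Q = 204 + 2Q ⇒ Q = 1.5, P = 210 − 1.5 = 208.5.
Competitive equilibrium sets price equal to marginal cost: 210 − Q = 204 + 2Q, so Q = 2 and P = 208.
Ratio Q_m/Q_c = 1.5/2 = 0.75.

Q_m/Q_c = 0.75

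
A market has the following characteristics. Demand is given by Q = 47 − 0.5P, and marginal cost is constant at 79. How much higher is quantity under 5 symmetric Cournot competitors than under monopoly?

Q rises by 2.5

Inverting demand: P = 94 − 2Q.
Monopoly sets MR = MC: 94 − 4Q = 79 ⇒ Q = 3.75, P = 94 − 2·3.75 = 86.5.
In a 5-firm Cournot equilibrium, symmetry and the first-order condition give q = (94 − 79)/(12) = 1.25. So Q = 6.25 and P = 81.5.
Change in quantity: 6.25 − 3.75 = 2.5.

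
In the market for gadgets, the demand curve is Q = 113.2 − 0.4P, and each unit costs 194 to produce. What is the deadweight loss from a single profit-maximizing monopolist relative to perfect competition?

Inverting demand: P = 283 − 2.5Q.
Under competition P = MC = 194, so Q = (283 − 194)/2.5 = 35.6.
The monopolist equates marginal revenue to marginal cost: 283 − 5Q = 194, so Q = 17.8. From demand, P = 238.5.
DWL is the triangle between Q = 17.8 and Q = 35.6: ½·(35.6 − 17.8)·(238.5 − 194) = 396.05.

DWL = 396.05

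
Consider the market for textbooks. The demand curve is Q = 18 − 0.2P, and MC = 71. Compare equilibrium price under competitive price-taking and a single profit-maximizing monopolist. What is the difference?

Inverting demand: P = 90 − 5Q.
Competitive firms price at marginal cost: P = 71, giving Q = 3.8.
The monopolist equates marginal revenue to marginal cost: 90 − 10Q = 71, so Q = 1.9. From demand, P = 80.5.
Change in equilibrium price: 80.5 − 71 = 9.5.

P rises by 9.5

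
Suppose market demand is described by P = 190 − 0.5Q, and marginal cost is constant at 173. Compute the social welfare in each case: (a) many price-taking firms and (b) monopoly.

Perfect competition: P = MC = 173, so 190 − 0.5Q = 173 and Q = 34.
CS = ½·(190 − 173)·34 = 289; PS = (173 − 173)·34 = 0; TS = 289.
Monopoly sets MR = MC: 190 − Q = 173 ⇒ Q = 17, P = 190 − 0.5·17 = 181.5.
CS = ½·(190 − 181.5)·17 = 72.25; PS = (181.5 − 173)·17 = 144.5; TS = 216.75.

Competition: TS = 289; Monopoly: TS = 216.75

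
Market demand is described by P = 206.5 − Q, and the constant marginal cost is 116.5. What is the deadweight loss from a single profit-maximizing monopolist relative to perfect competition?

Under competition P = MC = 116.5, so Q = (206.5 − 116.5)/1 = 90.
A monopolist chooses Q where MR = MC. MR = 206.5 − 2Q; setting this equal to 116.5 gives Q = 45 and P = 161.5.
DWL is the triangle between Q = 45 and Q = 90: ½·(90 − 45)·(161.5 − 116.5) = 1012.5.

DWL = 1012.5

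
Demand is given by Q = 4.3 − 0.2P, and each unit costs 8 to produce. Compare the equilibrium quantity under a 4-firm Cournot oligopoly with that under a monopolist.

Inverting demand: P = 21.5 − 5Q.
Cournot with 4 identical firms: the symmetric best-response condition is 21.5 − 25q = 8. Each firm produces q = 0.54, total output Q = 2.16, price P = 10.7.
Monopoly sets MR = MC: 21.5 − 10Q = 8 ⇒ Q = 1.35, P = 21.5 − 5·1.35 = 14.75.

Cournot: Q = 2.16; Monopoly: Q = 1.35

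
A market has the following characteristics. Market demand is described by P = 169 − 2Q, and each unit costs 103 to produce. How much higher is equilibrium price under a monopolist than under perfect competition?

Under competition P = MC = 103, so Q = (169 − 103)/2 = 33.
Monopoly sets MR = MC: 169 − 4Q = 103 ⇒ Q = 16.5, P = 169 − 2·16.5 = 136.
Change in equilibrium price: 136 − 103 = 33.

P rises by 33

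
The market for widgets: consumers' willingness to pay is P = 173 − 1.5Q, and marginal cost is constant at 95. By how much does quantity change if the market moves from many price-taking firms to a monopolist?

Perfect competition: P = MC = 95, so 173 − 1.5Q = 95 and Q = 52.
The monopolist equates marginal revenue to marginal cost: 173 − 3Q = 95, so Q = 26. From demand, P = 134.
Change in quantity: 26 − 52 = −26.

Quantity falls by 26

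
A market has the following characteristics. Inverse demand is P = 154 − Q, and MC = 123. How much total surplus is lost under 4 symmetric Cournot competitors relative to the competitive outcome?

DWL = 19.22

Competitive firms price at marginal cost: P = 123, giving Q = 31.
In a 4-firm Cournot equilibrium, symmetry and the first-order condition give q = (154 − 123)/(5) = 6.2. So Q = 24.8 and P = 129.2.
DWL is the triangle between Q = 24.8 and Q = 31: ½·(31 − 24.8)·(129.2 − 123) = 19.22.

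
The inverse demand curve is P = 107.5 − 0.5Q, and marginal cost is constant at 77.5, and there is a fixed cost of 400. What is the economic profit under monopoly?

Profit = 50

The monopolist equates marginal revenue to marginal cost: 107.5 − Q = 77.5, so Q = 30. From demand, P = 92.5.
Profit = (92.5 − 77.5)·30 − 400 = 50.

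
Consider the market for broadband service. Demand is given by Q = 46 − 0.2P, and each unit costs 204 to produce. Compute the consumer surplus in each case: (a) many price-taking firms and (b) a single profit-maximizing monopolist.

Competition: CS = 67.6; Monopoly: CS = 16.9

Inverting demand: P = 230 − 5Q.
Perfect competition: P = MC = 204, so 230 − 5Q = 204 and Q = 5.2.
CS = ½·(230 − 204)·5.2 = 67.6.
A monopolist chooses Q where MR = MC. MR = 230 − 10Q; setting this equal to 204 gives Q = 2.6 and P = 217.
CS = ½·(230 − 217)·2.6 = 16.9.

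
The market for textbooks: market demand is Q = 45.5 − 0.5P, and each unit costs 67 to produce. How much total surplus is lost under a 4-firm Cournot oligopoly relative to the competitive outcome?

DWL = 5.76

Inverting demand: P = 91 − 2Q.
Perfect competition: P = MC = 67, so 91 − 2Q = 67 and Q = 12.
In a 4-firm Cournot equilibrium, symmetry and the first-order condition give q = (91 − 67)/(10) = 2.4. So Q = 9.6 and P = 71.8.
DWL is the triangle between Q = 9.6 and Q = 12: ½·(12 − 9.6)·(71.8 − 67) = 5.76.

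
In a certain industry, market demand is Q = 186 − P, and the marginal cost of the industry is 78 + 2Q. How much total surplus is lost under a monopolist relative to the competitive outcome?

DWL = 121.5

Inverting demand: P = 186 − Q.
Under competition P = MC: 186 − Q = 78 + 2Q ⇒ Q = 36, P = 150.
The monopolist equates marginal revenue to marginal cost: 186 − 2Q = 78 + 2Q, so Q = 27. From demand, P = 159.
CS = ½·(186 − 150)·36 = 648; PS = (150·36 − 78·36 − ½·2·36²) = 1296; TS = 1944.
CS = ½·(186 − 159)·27 = 364.5; PS = (159·27 − 78·27 − ½·2·27²) = 1458; TS = 1822.5.
DWL = 1944 − 1822.5 = 121.5.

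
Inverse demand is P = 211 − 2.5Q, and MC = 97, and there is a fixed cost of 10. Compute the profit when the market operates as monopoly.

The monopolist equates marginal revenue to marginal cost: 211 − 5Q = 97, so Q = 22.8. From demand, P = 154.
Profit = (154 − 97)·22.8 − 10 = 1289.6.

Profit = 1289.6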